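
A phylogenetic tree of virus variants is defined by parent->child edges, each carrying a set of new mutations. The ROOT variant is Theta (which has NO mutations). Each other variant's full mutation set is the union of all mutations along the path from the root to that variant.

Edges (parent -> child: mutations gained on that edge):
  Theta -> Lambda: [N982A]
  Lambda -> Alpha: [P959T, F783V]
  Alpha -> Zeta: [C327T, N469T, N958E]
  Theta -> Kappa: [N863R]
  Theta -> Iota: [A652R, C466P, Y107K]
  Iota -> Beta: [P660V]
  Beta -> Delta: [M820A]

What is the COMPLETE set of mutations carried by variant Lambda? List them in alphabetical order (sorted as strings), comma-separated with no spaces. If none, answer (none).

Answer: N982A

Derivation:
At Theta: gained [] -> total []
At Lambda: gained ['N982A'] -> total ['N982A']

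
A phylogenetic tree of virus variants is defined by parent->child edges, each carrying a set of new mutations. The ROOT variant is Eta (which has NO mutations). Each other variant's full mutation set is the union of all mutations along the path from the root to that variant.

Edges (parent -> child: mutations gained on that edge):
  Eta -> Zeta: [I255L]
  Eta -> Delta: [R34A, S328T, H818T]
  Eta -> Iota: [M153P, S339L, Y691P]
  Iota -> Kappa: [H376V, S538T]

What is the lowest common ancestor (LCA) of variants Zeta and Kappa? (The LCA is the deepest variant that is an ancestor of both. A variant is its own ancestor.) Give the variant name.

Path from root to Zeta: Eta -> Zeta
  ancestors of Zeta: {Eta, Zeta}
Path from root to Kappa: Eta -> Iota -> Kappa
  ancestors of Kappa: {Eta, Iota, Kappa}
Common ancestors: {Eta}
Walk up from Kappa: Kappa (not in ancestors of Zeta), Iota (not in ancestors of Zeta), Eta (in ancestors of Zeta)
Deepest common ancestor (LCA) = Eta

Answer: Eta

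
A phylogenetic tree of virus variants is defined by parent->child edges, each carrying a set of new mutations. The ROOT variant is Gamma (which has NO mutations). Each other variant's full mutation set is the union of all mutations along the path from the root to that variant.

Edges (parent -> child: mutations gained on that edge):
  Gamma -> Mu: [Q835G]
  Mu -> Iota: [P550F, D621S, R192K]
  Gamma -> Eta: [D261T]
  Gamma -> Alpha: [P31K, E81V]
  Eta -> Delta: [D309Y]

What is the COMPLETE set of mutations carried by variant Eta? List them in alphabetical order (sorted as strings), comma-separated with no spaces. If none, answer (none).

Answer: D261T

Derivation:
At Gamma: gained [] -> total []
At Eta: gained ['D261T'] -> total ['D261T']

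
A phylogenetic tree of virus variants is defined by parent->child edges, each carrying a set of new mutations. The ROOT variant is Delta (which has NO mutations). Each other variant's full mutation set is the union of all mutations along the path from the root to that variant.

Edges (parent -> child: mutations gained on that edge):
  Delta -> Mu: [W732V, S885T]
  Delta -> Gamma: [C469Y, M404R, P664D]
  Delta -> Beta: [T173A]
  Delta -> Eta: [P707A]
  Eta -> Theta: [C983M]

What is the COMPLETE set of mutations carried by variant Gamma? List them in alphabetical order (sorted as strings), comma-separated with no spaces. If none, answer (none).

At Delta: gained [] -> total []
At Gamma: gained ['C469Y', 'M404R', 'P664D'] -> total ['C469Y', 'M404R', 'P664D']

Answer: C469Y,M404R,P664D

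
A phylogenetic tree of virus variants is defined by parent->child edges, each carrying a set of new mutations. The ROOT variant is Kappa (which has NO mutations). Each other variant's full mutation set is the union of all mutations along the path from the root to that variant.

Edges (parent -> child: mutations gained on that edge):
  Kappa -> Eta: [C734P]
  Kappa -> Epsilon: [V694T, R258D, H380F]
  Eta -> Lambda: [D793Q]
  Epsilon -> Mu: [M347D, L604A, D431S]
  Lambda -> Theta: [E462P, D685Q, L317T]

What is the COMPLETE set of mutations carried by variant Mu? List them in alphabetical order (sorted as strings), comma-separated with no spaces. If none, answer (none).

Answer: D431S,H380F,L604A,M347D,R258D,V694T

Derivation:
At Kappa: gained [] -> total []
At Epsilon: gained ['V694T', 'R258D', 'H380F'] -> total ['H380F', 'R258D', 'V694T']
At Mu: gained ['M347D', 'L604A', 'D431S'] -> total ['D431S', 'H380F', 'L604A', 'M347D', 'R258D', 'V694T']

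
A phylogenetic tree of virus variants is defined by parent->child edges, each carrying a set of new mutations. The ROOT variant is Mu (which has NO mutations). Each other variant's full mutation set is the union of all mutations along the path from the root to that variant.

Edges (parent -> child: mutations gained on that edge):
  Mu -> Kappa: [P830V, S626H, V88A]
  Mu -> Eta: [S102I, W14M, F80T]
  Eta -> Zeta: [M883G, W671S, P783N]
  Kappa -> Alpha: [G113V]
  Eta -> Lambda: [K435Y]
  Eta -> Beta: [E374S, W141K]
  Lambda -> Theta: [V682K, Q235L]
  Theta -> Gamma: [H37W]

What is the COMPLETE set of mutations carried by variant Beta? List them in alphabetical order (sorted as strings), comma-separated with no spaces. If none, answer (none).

Answer: E374S,F80T,S102I,W141K,W14M

Derivation:
At Mu: gained [] -> total []
At Eta: gained ['S102I', 'W14M', 'F80T'] -> total ['F80T', 'S102I', 'W14M']
At Beta: gained ['E374S', 'W141K'] -> total ['E374S', 'F80T', 'S102I', 'W141K', 'W14M']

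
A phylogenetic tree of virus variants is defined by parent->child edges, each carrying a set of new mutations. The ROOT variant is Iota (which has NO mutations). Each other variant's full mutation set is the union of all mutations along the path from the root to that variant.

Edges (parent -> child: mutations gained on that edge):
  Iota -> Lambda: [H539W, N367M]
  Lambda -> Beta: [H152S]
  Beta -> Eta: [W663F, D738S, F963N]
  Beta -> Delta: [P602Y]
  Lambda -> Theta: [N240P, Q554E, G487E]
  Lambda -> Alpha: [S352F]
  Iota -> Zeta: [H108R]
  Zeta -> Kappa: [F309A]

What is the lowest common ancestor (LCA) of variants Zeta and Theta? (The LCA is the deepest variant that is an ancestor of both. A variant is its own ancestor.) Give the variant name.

Path from root to Zeta: Iota -> Zeta
  ancestors of Zeta: {Iota, Zeta}
Path from root to Theta: Iota -> Lambda -> Theta
  ancestors of Theta: {Iota, Lambda, Theta}
Common ancestors: {Iota}
Walk up from Theta: Theta (not in ancestors of Zeta), Lambda (not in ancestors of Zeta), Iota (in ancestors of Zeta)
Deepest common ancestor (LCA) = Iota

Answer: Iota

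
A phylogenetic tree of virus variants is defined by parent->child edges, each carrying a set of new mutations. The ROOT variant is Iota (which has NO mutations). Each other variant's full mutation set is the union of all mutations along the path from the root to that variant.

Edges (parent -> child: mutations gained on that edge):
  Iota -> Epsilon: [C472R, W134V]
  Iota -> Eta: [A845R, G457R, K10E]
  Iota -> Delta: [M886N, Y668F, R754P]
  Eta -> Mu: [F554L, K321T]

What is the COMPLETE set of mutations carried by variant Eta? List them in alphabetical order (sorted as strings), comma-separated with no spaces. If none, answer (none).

At Iota: gained [] -> total []
At Eta: gained ['A845R', 'G457R', 'K10E'] -> total ['A845R', 'G457R', 'K10E']

Answer: A845R,G457R,K10E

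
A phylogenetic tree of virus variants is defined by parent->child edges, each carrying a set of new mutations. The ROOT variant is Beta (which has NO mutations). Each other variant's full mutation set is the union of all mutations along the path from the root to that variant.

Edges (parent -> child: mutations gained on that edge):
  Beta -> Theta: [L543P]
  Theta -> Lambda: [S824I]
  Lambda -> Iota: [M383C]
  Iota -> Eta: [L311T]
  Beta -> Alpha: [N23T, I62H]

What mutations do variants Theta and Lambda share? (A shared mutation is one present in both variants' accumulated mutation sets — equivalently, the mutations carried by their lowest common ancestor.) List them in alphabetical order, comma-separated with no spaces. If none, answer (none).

Answer: L543P

Derivation:
Accumulating mutations along path to Theta:
  At Beta: gained [] -> total []
  At Theta: gained ['L543P'] -> total ['L543P']
Mutations(Theta) = ['L543P']
Accumulating mutations along path to Lambda:
  At Beta: gained [] -> total []
  At Theta: gained ['L543P'] -> total ['L543P']
  At Lambda: gained ['S824I'] -> total ['L543P', 'S824I']
Mutations(Lambda) = ['L543P', 'S824I']
Intersection: ['L543P'] ∩ ['L543P', 'S824I'] = ['L543P']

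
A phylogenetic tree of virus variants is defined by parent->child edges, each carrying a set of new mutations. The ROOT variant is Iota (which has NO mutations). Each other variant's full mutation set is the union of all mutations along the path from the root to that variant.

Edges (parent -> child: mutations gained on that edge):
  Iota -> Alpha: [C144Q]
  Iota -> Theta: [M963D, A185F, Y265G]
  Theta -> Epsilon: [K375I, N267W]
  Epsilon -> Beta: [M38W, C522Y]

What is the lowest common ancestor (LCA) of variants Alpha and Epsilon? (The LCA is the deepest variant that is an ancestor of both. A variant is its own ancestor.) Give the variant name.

Path from root to Alpha: Iota -> Alpha
  ancestors of Alpha: {Iota, Alpha}
Path from root to Epsilon: Iota -> Theta -> Epsilon
  ancestors of Epsilon: {Iota, Theta, Epsilon}
Common ancestors: {Iota}
Walk up from Epsilon: Epsilon (not in ancestors of Alpha), Theta (not in ancestors of Alpha), Iota (in ancestors of Alpha)
Deepest common ancestor (LCA) = Iota

Answer: Iota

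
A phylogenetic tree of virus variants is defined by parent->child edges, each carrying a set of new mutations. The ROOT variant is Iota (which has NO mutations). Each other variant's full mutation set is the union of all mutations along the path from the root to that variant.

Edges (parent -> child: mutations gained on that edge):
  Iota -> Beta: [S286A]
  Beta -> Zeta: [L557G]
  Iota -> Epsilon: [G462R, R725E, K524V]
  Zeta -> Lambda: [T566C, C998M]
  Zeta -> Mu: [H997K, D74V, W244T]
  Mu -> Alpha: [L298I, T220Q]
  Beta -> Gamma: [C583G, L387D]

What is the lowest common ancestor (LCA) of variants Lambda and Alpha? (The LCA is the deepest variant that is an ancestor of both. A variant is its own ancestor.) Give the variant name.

Answer: Zeta

Derivation:
Path from root to Lambda: Iota -> Beta -> Zeta -> Lambda
  ancestors of Lambda: {Iota, Beta, Zeta, Lambda}
Path from root to Alpha: Iota -> Beta -> Zeta -> Mu -> Alpha
  ancestors of Alpha: {Iota, Beta, Zeta, Mu, Alpha}
Common ancestors: {Iota, Beta, Zeta}
Walk up from Alpha: Alpha (not in ancestors of Lambda), Mu (not in ancestors of Lambda), Zeta (in ancestors of Lambda), Beta (in ancestors of Lambda), Iota (in ancestors of Lambda)
Deepest common ancestor (LCA) = Zeta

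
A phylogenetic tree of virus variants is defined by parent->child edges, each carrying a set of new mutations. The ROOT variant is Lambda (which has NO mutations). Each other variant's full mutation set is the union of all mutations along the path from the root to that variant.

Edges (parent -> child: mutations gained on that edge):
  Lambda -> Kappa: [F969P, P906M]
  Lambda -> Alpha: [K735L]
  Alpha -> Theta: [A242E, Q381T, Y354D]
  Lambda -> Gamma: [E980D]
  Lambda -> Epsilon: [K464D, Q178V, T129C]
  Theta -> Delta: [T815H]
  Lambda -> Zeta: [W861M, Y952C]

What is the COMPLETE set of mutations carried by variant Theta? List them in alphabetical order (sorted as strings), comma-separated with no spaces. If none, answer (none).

At Lambda: gained [] -> total []
At Alpha: gained ['K735L'] -> total ['K735L']
At Theta: gained ['A242E', 'Q381T', 'Y354D'] -> total ['A242E', 'K735L', 'Q381T', 'Y354D']

Answer: A242E,K735L,Q381T,Y354D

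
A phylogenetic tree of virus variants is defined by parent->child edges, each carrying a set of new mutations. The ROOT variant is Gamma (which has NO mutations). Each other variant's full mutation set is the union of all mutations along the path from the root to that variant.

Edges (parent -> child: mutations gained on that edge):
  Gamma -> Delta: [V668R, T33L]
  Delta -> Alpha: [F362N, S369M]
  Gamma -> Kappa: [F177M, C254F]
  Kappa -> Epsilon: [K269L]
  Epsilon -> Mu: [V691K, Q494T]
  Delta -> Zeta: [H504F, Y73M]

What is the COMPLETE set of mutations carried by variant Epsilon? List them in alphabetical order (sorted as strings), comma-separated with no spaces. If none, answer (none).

Answer: C254F,F177M,K269L

Derivation:
At Gamma: gained [] -> total []
At Kappa: gained ['F177M', 'C254F'] -> total ['C254F', 'F177M']
At Epsilon: gained ['K269L'] -> total ['C254F', 'F177M', 'K269L']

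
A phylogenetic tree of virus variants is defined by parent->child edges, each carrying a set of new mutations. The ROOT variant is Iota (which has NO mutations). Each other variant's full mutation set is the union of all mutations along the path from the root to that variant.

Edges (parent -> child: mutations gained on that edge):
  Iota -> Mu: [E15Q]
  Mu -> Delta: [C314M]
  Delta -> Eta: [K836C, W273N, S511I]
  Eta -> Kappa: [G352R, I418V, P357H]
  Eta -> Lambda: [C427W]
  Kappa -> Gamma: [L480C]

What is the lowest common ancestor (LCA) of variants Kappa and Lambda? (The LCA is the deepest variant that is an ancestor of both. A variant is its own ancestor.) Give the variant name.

Answer: Eta

Derivation:
Path from root to Kappa: Iota -> Mu -> Delta -> Eta -> Kappa
  ancestors of Kappa: {Iota, Mu, Delta, Eta, Kappa}
Path from root to Lambda: Iota -> Mu -> Delta -> Eta -> Lambda
  ancestors of Lambda: {Iota, Mu, Delta, Eta, Lambda}
Common ancestors: {Iota, Mu, Delta, Eta}
Walk up from Lambda: Lambda (not in ancestors of Kappa), Eta (in ancestors of Kappa), Delta (in ancestors of Kappa), Mu (in ancestors of Kappa), Iota (in ancestors of Kappa)
Deepest common ancestor (LCA) = Eta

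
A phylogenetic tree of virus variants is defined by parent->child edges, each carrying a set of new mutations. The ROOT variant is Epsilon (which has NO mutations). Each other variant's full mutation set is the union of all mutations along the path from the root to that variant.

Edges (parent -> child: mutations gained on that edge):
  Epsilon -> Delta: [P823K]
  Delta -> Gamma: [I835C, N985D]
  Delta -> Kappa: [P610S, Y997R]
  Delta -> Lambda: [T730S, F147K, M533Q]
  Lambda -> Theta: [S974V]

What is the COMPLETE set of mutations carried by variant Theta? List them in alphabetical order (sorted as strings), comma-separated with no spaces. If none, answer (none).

Answer: F147K,M533Q,P823K,S974V,T730S

Derivation:
At Epsilon: gained [] -> total []
At Delta: gained ['P823K'] -> total ['P823K']
At Lambda: gained ['T730S', 'F147K', 'M533Q'] -> total ['F147K', 'M533Q', 'P823K', 'T730S']
At Theta: gained ['S974V'] -> total ['F147K', 'M533Q', 'P823K', 'S974V', 'T730S']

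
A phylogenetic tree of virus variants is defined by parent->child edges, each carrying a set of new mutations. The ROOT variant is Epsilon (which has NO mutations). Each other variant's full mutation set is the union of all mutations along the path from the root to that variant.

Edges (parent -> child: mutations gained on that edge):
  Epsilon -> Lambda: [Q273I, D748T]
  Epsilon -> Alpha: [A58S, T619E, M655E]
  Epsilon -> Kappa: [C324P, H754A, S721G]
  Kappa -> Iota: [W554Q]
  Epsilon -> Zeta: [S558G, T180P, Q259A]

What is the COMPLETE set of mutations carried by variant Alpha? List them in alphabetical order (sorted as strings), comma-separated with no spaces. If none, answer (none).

At Epsilon: gained [] -> total []
At Alpha: gained ['A58S', 'T619E', 'M655E'] -> total ['A58S', 'M655E', 'T619E']

Answer: A58S,M655E,T619E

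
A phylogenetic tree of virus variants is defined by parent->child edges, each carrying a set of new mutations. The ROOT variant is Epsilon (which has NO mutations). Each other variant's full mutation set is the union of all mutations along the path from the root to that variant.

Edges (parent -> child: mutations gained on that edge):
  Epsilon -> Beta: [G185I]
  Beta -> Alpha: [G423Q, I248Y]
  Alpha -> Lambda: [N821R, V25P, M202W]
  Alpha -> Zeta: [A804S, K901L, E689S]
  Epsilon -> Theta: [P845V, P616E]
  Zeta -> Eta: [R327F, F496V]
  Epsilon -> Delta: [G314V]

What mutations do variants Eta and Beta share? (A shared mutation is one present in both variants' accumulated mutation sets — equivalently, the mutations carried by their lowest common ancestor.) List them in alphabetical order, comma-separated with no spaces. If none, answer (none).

Answer: G185I

Derivation:
Accumulating mutations along path to Eta:
  At Epsilon: gained [] -> total []
  At Beta: gained ['G185I'] -> total ['G185I']
  At Alpha: gained ['G423Q', 'I248Y'] -> total ['G185I', 'G423Q', 'I248Y']
  At Zeta: gained ['A804S', 'K901L', 'E689S'] -> total ['A804S', 'E689S', 'G185I', 'G423Q', 'I248Y', 'K901L']
  At Eta: gained ['R327F', 'F496V'] -> total ['A804S', 'E689S', 'F496V', 'G185I', 'G423Q', 'I248Y', 'K901L', 'R327F']
Mutations(Eta) = ['A804S', 'E689S', 'F496V', 'G185I', 'G423Q', 'I248Y', 'K901L', 'R327F']
Accumulating mutations along path to Beta:
  At Epsilon: gained [] -> total []
  At Beta: gained ['G185I'] -> total ['G185I']
Mutations(Beta) = ['G185I']
Intersection: ['A804S', 'E689S', 'F496V', 'G185I', 'G423Q', 'I248Y', 'K901L', 'R327F'] ∩ ['G185I'] = ['G185I']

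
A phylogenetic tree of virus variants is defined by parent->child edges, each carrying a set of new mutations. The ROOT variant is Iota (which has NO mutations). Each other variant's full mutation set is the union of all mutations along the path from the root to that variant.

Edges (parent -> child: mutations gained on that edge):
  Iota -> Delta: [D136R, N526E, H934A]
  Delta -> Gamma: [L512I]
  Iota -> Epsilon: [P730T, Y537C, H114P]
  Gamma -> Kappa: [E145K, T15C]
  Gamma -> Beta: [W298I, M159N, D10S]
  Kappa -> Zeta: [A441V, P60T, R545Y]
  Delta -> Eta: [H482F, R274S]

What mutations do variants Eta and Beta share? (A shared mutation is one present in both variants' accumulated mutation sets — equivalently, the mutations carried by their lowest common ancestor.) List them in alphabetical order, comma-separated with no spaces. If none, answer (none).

Answer: D136R,H934A,N526E

Derivation:
Accumulating mutations along path to Eta:
  At Iota: gained [] -> total []
  At Delta: gained ['D136R', 'N526E', 'H934A'] -> total ['D136R', 'H934A', 'N526E']
  At Eta: gained ['H482F', 'R274S'] -> total ['D136R', 'H482F', 'H934A', 'N526E', 'R274S']
Mutations(Eta) = ['D136R', 'H482F', 'H934A', 'N526E', 'R274S']
Accumulating mutations along path to Beta:
  At Iota: gained [] -> total []
  At Delta: gained ['D136R', 'N526E', 'H934A'] -> total ['D136R', 'H934A', 'N526E']
  At Gamma: gained ['L512I'] -> total ['D136R', 'H934A', 'L512I', 'N526E']
  At Beta: gained ['W298I', 'M159N', 'D10S'] -> total ['D10S', 'D136R', 'H934A', 'L512I', 'M159N', 'N526E', 'W298I']
Mutations(Beta) = ['D10S', 'D136R', 'H934A', 'L512I', 'M159N', 'N526E', 'W298I']
Intersection: ['D136R', 'H482F', 'H934A', 'N526E', 'R274S'] ∩ ['D10S', 'D136R', 'H934A', 'L512I', 'M159N', 'N526E', 'W298I'] = ['D136R', 'H934A', 'N526E']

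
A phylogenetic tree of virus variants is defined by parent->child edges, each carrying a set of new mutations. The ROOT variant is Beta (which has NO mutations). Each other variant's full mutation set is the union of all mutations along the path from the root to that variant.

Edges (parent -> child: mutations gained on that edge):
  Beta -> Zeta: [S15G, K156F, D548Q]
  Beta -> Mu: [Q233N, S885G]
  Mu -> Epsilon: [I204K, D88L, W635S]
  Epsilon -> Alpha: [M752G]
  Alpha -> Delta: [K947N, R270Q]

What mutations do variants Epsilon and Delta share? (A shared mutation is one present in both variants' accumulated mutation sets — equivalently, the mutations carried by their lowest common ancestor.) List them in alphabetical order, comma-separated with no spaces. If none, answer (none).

Answer: D88L,I204K,Q233N,S885G,W635S

Derivation:
Accumulating mutations along path to Epsilon:
  At Beta: gained [] -> total []
  At Mu: gained ['Q233N', 'S885G'] -> total ['Q233N', 'S885G']
  At Epsilon: gained ['I204K', 'D88L', 'W635S'] -> total ['D88L', 'I204K', 'Q233N', 'S885G', 'W635S']
Mutations(Epsilon) = ['D88L', 'I204K', 'Q233N', 'S885G', 'W635S']
Accumulating mutations along path to Delta:
  At Beta: gained [] -> total []
  At Mu: gained ['Q233N', 'S885G'] -> total ['Q233N', 'S885G']
  At Epsilon: gained ['I204K', 'D88L', 'W635S'] -> total ['D88L', 'I204K', 'Q233N', 'S885G', 'W635S']
  At Alpha: gained ['M752G'] -> total ['D88L', 'I204K', 'M752G', 'Q233N', 'S885G', 'W635S']
  At Delta: gained ['K947N', 'R270Q'] -> total ['D88L', 'I204K', 'K947N', 'M752G', 'Q233N', 'R270Q', 'S885G', 'W635S']
Mutations(Delta) = ['D88L', 'I204K', 'K947N', 'M752G', 'Q233N', 'R270Q', 'S885G', 'W635S']
Intersection: ['D88L', 'I204K', 'Q233N', 'S885G', 'W635S'] ∩ ['D88L', 'I204K', 'K947N', 'M752G', 'Q233N', 'R270Q', 'S885G', 'W635S'] = ['D88L', 'I204K', 'Q233N', 'S885G', 'W635S']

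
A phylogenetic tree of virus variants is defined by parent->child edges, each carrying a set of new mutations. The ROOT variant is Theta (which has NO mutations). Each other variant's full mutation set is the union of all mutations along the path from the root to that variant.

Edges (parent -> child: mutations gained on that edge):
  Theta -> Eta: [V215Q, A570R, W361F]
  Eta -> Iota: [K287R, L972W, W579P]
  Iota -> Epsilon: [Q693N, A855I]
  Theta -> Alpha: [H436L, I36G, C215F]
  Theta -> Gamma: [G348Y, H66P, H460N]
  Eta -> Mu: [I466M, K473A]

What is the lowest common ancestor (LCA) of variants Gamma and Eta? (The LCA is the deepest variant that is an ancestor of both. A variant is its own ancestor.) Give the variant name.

Answer: Theta

Derivation:
Path from root to Gamma: Theta -> Gamma
  ancestors of Gamma: {Theta, Gamma}
Path from root to Eta: Theta -> Eta
  ancestors of Eta: {Theta, Eta}
Common ancestors: {Theta}
Walk up from Eta: Eta (not in ancestors of Gamma), Theta (in ancestors of Gamma)
Deepest common ancestor (LCA) = Theta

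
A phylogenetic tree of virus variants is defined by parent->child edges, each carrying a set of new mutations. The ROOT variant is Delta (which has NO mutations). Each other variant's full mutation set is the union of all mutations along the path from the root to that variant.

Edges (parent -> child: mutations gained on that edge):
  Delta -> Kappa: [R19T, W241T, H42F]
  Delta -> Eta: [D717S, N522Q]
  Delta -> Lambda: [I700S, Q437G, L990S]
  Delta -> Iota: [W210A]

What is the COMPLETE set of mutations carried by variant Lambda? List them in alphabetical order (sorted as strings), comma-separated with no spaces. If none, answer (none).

Answer: I700S,L990S,Q437G

Derivation:
At Delta: gained [] -> total []
At Lambda: gained ['I700S', 'Q437G', 'L990S'] -> total ['I700S', 'L990S', 'Q437G']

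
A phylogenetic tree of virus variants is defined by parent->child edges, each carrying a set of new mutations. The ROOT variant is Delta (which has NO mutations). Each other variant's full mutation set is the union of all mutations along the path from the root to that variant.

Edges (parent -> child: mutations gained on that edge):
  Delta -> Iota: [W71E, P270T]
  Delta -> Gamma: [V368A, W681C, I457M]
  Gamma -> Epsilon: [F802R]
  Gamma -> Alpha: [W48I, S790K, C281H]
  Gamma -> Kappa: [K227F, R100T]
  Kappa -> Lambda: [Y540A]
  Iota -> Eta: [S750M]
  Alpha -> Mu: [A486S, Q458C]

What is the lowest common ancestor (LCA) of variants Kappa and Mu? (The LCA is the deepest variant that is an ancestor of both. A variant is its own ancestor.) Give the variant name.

Path from root to Kappa: Delta -> Gamma -> Kappa
  ancestors of Kappa: {Delta, Gamma, Kappa}
Path from root to Mu: Delta -> Gamma -> Alpha -> Mu
  ancestors of Mu: {Delta, Gamma, Alpha, Mu}
Common ancestors: {Delta, Gamma}
Walk up from Mu: Mu (not in ancestors of Kappa), Alpha (not in ancestors of Kappa), Gamma (in ancestors of Kappa), Delta (in ancestors of Kappa)
Deepest common ancestor (LCA) = Gamma

Answer: Gamma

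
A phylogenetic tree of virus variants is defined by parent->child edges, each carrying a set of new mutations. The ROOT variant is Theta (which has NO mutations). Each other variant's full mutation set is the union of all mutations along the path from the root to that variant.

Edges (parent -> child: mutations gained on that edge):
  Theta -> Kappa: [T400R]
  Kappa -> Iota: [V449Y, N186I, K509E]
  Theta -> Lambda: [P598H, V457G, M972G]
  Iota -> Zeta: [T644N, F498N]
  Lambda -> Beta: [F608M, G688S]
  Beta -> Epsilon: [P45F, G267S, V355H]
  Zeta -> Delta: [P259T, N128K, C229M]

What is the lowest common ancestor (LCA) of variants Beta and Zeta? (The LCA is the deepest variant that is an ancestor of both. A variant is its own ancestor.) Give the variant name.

Path from root to Beta: Theta -> Lambda -> Beta
  ancestors of Beta: {Theta, Lambda, Beta}
Path from root to Zeta: Theta -> Kappa -> Iota -> Zeta
  ancestors of Zeta: {Theta, Kappa, Iota, Zeta}
Common ancestors: {Theta}
Walk up from Zeta: Zeta (not in ancestors of Beta), Iota (not in ancestors of Beta), Kappa (not in ancestors of Beta), Theta (in ancestors of Beta)
Deepest common ancestor (LCA) = Theta

Answer: Theta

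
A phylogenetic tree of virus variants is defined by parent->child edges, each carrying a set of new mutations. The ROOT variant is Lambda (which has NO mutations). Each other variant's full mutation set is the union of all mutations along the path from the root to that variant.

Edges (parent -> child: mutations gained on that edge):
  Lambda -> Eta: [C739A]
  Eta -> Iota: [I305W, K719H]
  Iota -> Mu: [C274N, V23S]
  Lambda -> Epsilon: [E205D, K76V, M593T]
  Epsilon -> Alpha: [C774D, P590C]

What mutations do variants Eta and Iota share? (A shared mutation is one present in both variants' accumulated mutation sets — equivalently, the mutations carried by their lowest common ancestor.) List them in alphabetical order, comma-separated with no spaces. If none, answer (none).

Answer: C739A

Derivation:
Accumulating mutations along path to Eta:
  At Lambda: gained [] -> total []
  At Eta: gained ['C739A'] -> total ['C739A']
Mutations(Eta) = ['C739A']
Accumulating mutations along path to Iota:
  At Lambda: gained [] -> total []
  At Eta: gained ['C739A'] -> total ['C739A']
  At Iota: gained ['I305W', 'K719H'] -> total ['C739A', 'I305W', 'K719H']
Mutations(Iota) = ['C739A', 'I305W', 'K719H']
Intersection: ['C739A'] ∩ ['C739A', 'I305W', 'K719H'] = ['C739A']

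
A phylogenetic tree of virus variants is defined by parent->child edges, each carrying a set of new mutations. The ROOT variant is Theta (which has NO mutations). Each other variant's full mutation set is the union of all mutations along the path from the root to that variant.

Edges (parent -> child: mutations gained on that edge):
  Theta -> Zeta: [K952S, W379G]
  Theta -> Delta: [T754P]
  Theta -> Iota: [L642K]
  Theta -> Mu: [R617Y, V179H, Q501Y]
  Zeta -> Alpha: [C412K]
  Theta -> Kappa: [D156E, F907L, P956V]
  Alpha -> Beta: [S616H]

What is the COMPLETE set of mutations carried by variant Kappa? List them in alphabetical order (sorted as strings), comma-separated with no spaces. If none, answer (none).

Answer: D156E,F907L,P956V

Derivation:
At Theta: gained [] -> total []
At Kappa: gained ['D156E', 'F907L', 'P956V'] -> total ['D156E', 'F907L', 'P956V']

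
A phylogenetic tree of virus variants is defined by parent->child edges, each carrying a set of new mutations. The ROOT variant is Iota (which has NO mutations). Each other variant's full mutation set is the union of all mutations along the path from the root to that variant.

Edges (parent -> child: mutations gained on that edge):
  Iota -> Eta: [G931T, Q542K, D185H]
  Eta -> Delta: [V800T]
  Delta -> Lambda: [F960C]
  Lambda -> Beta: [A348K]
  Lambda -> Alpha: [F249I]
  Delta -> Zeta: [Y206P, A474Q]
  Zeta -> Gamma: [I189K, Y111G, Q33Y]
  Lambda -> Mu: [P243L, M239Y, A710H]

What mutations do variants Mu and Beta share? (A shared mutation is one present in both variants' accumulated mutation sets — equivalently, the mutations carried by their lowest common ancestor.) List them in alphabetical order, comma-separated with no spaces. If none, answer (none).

Answer: D185H,F960C,G931T,Q542K,V800T

Derivation:
Accumulating mutations along path to Mu:
  At Iota: gained [] -> total []
  At Eta: gained ['G931T', 'Q542K', 'D185H'] -> total ['D185H', 'G931T', 'Q542K']
  At Delta: gained ['V800T'] -> total ['D185H', 'G931T', 'Q542K', 'V800T']
  At Lambda: gained ['F960C'] -> total ['D185H', 'F960C', 'G931T', 'Q542K', 'V800T']
  At Mu: gained ['P243L', 'M239Y', 'A710H'] -> total ['A710H', 'D185H', 'F960C', 'G931T', 'M239Y', 'P243L', 'Q542K', 'V800T']
Mutations(Mu) = ['A710H', 'D185H', 'F960C', 'G931T', 'M239Y', 'P243L', 'Q542K', 'V800T']
Accumulating mutations along path to Beta:
  At Iota: gained [] -> total []
  At Eta: gained ['G931T', 'Q542K', 'D185H'] -> total ['D185H', 'G931T', 'Q542K']
  At Delta: gained ['V800T'] -> total ['D185H', 'G931T', 'Q542K', 'V800T']
  At Lambda: gained ['F960C'] -> total ['D185H', 'F960C', 'G931T', 'Q542K', 'V800T']
  At Beta: gained ['A348K'] -> total ['A348K', 'D185H', 'F960C', 'G931T', 'Q542K', 'V800T']
Mutations(Beta) = ['A348K', 'D185H', 'F960C', 'G931T', 'Q542K', 'V800T']
Intersection: ['A710H', 'D185H', 'F960C', 'G931T', 'M239Y', 'P243L', 'Q542K', 'V800T'] ∩ ['A348K', 'D185H', 'F960C', 'G931T', 'Q542K', 'V800T'] = ['D185H', 'F960C', 'G931T', 'Q542K', 'V800T']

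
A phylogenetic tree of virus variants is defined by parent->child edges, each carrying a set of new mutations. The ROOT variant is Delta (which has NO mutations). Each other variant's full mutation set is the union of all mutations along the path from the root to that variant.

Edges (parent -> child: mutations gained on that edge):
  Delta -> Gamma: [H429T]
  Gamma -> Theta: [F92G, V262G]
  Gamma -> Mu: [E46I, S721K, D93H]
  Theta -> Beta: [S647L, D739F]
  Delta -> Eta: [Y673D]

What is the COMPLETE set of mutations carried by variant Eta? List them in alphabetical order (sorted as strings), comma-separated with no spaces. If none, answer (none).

At Delta: gained [] -> total []
At Eta: gained ['Y673D'] -> total ['Y673D']

Answer: Y673D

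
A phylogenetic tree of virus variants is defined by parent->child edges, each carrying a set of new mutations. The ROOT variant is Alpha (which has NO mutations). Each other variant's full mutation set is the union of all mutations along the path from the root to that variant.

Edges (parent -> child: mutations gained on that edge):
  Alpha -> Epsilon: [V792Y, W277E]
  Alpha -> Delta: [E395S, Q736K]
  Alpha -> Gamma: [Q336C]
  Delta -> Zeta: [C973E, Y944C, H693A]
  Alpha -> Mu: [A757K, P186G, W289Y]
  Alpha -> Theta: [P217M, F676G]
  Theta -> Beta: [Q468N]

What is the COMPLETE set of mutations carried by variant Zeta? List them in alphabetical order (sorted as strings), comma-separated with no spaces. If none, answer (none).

At Alpha: gained [] -> total []
At Delta: gained ['E395S', 'Q736K'] -> total ['E395S', 'Q736K']
At Zeta: gained ['C973E', 'Y944C', 'H693A'] -> total ['C973E', 'E395S', 'H693A', 'Q736K', 'Y944C']

Answer: C973E,E395S,H693A,Q736K,Y944C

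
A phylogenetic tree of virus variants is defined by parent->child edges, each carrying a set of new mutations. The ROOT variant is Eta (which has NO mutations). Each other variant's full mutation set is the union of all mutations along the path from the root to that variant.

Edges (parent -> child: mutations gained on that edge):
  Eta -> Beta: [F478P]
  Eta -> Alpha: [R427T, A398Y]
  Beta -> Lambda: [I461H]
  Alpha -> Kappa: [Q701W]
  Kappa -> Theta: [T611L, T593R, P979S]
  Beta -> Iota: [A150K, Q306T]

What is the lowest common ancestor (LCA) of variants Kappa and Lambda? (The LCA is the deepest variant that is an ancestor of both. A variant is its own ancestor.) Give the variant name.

Answer: Eta

Derivation:
Path from root to Kappa: Eta -> Alpha -> Kappa
  ancestors of Kappa: {Eta, Alpha, Kappa}
Path from root to Lambda: Eta -> Beta -> Lambda
  ancestors of Lambda: {Eta, Beta, Lambda}
Common ancestors: {Eta}
Walk up from Lambda: Lambda (not in ancestors of Kappa), Beta (not in ancestors of Kappa), Eta (in ancestors of Kappa)
Deepest common ancestor (LCA) = Eta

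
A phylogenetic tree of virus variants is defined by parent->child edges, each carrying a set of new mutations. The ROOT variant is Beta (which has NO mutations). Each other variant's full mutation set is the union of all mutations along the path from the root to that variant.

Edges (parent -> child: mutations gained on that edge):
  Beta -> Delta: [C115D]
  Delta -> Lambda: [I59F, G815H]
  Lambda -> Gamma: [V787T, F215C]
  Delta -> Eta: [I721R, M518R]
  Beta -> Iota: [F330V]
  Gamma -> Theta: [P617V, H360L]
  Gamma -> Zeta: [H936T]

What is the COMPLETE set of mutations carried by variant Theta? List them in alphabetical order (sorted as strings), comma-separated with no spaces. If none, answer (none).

Answer: C115D,F215C,G815H,H360L,I59F,P617V,V787T

Derivation:
At Beta: gained [] -> total []
At Delta: gained ['C115D'] -> total ['C115D']
At Lambda: gained ['I59F', 'G815H'] -> total ['C115D', 'G815H', 'I59F']
At Gamma: gained ['V787T', 'F215C'] -> total ['C115D', 'F215C', 'G815H', 'I59F', 'V787T']
At Theta: gained ['P617V', 'H360L'] -> total ['C115D', 'F215C', 'G815H', 'H360L', 'I59F', 'P617V', 'V787T']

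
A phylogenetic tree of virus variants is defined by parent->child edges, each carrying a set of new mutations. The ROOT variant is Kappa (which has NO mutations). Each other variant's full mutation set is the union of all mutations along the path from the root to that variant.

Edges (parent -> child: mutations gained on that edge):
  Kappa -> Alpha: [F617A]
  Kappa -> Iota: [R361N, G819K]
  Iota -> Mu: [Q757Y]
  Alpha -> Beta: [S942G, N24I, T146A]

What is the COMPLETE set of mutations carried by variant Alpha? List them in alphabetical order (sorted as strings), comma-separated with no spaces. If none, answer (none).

At Kappa: gained [] -> total []
At Alpha: gained ['F617A'] -> total ['F617A']

Answer: F617A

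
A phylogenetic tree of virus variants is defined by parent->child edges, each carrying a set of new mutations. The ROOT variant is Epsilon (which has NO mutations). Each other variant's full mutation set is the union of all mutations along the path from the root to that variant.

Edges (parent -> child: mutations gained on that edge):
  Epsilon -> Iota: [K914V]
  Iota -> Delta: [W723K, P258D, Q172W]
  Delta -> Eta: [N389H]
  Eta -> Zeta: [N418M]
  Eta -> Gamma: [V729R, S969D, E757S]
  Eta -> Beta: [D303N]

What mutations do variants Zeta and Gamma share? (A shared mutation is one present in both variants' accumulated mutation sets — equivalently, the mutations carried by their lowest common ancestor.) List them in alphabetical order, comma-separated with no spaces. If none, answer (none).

Accumulating mutations along path to Zeta:
  At Epsilon: gained [] -> total []
  At Iota: gained ['K914V'] -> total ['K914V']
  At Delta: gained ['W723K', 'P258D', 'Q172W'] -> total ['K914V', 'P258D', 'Q172W', 'W723K']
  At Eta: gained ['N389H'] -> total ['K914V', 'N389H', 'P258D', 'Q172W', 'W723K']
  At Zeta: gained ['N418M'] -> total ['K914V', 'N389H', 'N418M', 'P258D', 'Q172W', 'W723K']
Mutations(Zeta) = ['K914V', 'N389H', 'N418M', 'P258D', 'Q172W', 'W723K']
Accumulating mutations along path to Gamma:
  At Epsilon: gained [] -> total []
  At Iota: gained ['K914V'] -> total ['K914V']
  At Delta: gained ['W723K', 'P258D', 'Q172W'] -> total ['K914V', 'P258D', 'Q172W', 'W723K']
  At Eta: gained ['N389H'] -> total ['K914V', 'N389H', 'P258D', 'Q172W', 'W723K']
  At Gamma: gained ['V729R', 'S969D', 'E757S'] -> total ['E757S', 'K914V', 'N389H', 'P258D', 'Q172W', 'S969D', 'V729R', 'W723K']
Mutations(Gamma) = ['E757S', 'K914V', 'N389H', 'P258D', 'Q172W', 'S969D', 'V729R', 'W723K']
Intersection: ['K914V', 'N389H', 'N418M', 'P258D', 'Q172W', 'W723K'] ∩ ['E757S', 'K914V', 'N389H', 'P258D', 'Q172W', 'S969D', 'V729R', 'W723K'] = ['K914V', 'N389H', 'P258D', 'Q172W', 'W723K']

Answer: K914V,N389H,P258D,Q172W,W723K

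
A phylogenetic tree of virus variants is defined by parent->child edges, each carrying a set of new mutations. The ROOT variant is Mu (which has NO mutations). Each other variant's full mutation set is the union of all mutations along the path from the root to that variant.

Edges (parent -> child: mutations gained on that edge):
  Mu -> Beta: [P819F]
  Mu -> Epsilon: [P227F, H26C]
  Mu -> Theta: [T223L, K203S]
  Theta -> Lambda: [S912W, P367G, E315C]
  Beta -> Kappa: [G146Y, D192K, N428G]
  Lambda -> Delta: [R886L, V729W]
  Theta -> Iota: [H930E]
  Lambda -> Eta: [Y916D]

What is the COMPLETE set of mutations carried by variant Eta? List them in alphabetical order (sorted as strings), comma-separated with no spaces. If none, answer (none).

Answer: E315C,K203S,P367G,S912W,T223L,Y916D

Derivation:
At Mu: gained [] -> total []
At Theta: gained ['T223L', 'K203S'] -> total ['K203S', 'T223L']
At Lambda: gained ['S912W', 'P367G', 'E315C'] -> total ['E315C', 'K203S', 'P367G', 'S912W', 'T223L']
At Eta: gained ['Y916D'] -> total ['E315C', 'K203S', 'P367G', 'S912W', 'T223L', 'Y916D']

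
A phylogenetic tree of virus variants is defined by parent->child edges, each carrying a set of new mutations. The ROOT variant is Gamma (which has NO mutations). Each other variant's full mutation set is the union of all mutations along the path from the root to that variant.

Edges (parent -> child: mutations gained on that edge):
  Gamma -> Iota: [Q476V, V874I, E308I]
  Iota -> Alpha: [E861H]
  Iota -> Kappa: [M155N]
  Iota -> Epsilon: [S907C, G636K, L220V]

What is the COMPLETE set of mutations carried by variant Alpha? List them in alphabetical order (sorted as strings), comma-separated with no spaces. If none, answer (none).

At Gamma: gained [] -> total []
At Iota: gained ['Q476V', 'V874I', 'E308I'] -> total ['E308I', 'Q476V', 'V874I']
At Alpha: gained ['E861H'] -> total ['E308I', 'E861H', 'Q476V', 'V874I']

Answer: E308I,E861H,Q476V,V874I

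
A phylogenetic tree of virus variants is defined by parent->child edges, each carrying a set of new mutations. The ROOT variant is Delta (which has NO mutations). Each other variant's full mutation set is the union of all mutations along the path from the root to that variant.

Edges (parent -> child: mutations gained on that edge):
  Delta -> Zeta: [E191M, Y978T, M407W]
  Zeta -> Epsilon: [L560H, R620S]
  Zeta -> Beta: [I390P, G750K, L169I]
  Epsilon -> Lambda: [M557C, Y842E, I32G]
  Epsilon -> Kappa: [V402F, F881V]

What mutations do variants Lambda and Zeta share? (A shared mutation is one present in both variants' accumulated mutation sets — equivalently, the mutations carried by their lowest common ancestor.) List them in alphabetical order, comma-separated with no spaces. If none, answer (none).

Accumulating mutations along path to Lambda:
  At Delta: gained [] -> total []
  At Zeta: gained ['E191M', 'Y978T', 'M407W'] -> total ['E191M', 'M407W', 'Y978T']
  At Epsilon: gained ['L560H', 'R620S'] -> total ['E191M', 'L560H', 'M407W', 'R620S', 'Y978T']
  At Lambda: gained ['M557C', 'Y842E', 'I32G'] -> total ['E191M', 'I32G', 'L560H', 'M407W', 'M557C', 'R620S', 'Y842E', 'Y978T']
Mutations(Lambda) = ['E191M', 'I32G', 'L560H', 'M407W', 'M557C', 'R620S', 'Y842E', 'Y978T']
Accumulating mutations along path to Zeta:
  At Delta: gained [] -> total []
  At Zeta: gained ['E191M', 'Y978T', 'M407W'] -> total ['E191M', 'M407W', 'Y978T']
Mutations(Zeta) = ['E191M', 'M407W', 'Y978T']
Intersection: ['E191M', 'I32G', 'L560H', 'M407W', 'M557C', 'R620S', 'Y842E', 'Y978T'] ∩ ['E191M', 'M407W', 'Y978T'] = ['E191M', 'M407W', 'Y978T']

Answer: E191M,M407W,Y978T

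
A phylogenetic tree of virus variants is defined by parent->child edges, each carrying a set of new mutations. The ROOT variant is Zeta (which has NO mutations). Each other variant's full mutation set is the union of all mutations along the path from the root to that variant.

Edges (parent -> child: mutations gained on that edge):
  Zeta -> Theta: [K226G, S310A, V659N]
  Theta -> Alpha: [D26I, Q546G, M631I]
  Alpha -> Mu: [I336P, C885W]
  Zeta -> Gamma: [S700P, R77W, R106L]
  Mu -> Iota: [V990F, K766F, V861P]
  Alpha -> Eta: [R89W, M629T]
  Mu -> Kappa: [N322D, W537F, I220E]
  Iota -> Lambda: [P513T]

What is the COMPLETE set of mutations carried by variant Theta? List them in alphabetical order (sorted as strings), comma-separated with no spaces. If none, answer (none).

Answer: K226G,S310A,V659N

Derivation:
At Zeta: gained [] -> total []
At Theta: gained ['K226G', 'S310A', 'V659N'] -> total ['K226G', 'S310A', 'V659N']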